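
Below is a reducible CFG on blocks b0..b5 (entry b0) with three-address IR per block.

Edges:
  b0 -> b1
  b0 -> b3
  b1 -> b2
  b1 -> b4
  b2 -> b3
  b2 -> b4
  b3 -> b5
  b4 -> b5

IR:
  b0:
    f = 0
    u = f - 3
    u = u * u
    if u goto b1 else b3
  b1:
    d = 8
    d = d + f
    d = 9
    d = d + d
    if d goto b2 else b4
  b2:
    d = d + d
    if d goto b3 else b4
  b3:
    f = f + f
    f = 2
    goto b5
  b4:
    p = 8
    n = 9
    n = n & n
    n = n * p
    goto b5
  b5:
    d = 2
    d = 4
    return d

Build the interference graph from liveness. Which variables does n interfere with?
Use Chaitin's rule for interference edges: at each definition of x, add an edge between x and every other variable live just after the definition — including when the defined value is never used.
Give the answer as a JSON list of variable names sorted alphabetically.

def/use:
  b0 def {f,u} use ∅
  b1 def {d} use {f}
  b2 def {d} use {d}
  b3 def {f} use {f}
  b4 def {n,p} use ∅
  b5 def {d} use ∅

Backward fixpoint:
  b0: in=∅ out={f}
  b1: in={f} out={d,f}
  b2: in={d,f} out={f}
  b3: in={f} out=∅
  b4: in=∅ out=∅
  b5: in=∅ out=∅

Interference:
  d: {f}
  f: {d,u}
  n: {p}
  p: {n}
  u: {f}

N(n) = ["p"]

Answer: ["p"]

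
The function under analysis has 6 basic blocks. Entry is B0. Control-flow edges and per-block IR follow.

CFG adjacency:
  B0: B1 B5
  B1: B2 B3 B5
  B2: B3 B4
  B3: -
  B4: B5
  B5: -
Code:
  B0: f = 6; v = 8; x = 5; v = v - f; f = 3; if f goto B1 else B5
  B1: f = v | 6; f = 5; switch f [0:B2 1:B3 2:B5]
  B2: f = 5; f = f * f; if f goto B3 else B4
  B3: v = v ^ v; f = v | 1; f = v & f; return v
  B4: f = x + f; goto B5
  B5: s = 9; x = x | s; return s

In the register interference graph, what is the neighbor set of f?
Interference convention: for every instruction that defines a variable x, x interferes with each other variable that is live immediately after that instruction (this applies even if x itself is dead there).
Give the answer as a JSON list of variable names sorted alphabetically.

Block summaries:
  B0: {f,v,x} / ∅
  B1: {f} / {v}
  B2: {f} / ∅
  B3: {f,v} / {v}
  B4: {f} / {f,x}
  B5: {s,x} / {x}

Live sets:
  B0 li=∅ lo={v,x}
  B1 li={v,x} lo={v,x}
  B2 li={v,x} lo={f,v,x}
  B3 li={v} lo=∅
  B4 li={f,x} lo={x}
  B5 li={x} lo=∅

Interference:
  f: {v,x}
  s: {x}
  v: {f,x}
  x: {f,s,v}

N(f) = ["v", "x"]

Answer: ["v", "x"]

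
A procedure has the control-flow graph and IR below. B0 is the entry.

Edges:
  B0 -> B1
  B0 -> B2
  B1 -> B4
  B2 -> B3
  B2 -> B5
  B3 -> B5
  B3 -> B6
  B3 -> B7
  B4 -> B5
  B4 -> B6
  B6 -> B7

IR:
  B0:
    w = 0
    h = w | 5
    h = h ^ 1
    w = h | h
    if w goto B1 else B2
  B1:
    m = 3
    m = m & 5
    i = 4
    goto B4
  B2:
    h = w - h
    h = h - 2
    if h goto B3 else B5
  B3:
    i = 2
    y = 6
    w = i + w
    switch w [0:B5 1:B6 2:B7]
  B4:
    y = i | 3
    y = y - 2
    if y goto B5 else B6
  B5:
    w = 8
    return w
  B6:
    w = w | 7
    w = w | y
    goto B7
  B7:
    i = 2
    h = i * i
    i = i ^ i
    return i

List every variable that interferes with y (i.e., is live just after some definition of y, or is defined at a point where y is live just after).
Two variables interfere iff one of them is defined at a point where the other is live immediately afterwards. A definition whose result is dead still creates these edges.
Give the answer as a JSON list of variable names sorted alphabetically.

Block summaries:
  B0 def {h,w} use ∅
  B1 def {i,m} use ∅
  B2 def {h} use {h,w}
  B3 def {i,w,y} use {w}
  B4 def {y} use {i}
  B5 def {w} use ∅
  B6 def {w} use {w,y}
  B7 def {h,i} use ∅

Liveness:
  live B0: ∅→{h,w}
  live B1: {w}→{i,w}
  live B2: {h,w}→{w}
  live B3: {w}→{w,y}
  live B4: {i,w}→{w,y}
  live B5: ∅→∅
  live B6: {w,y}→∅
  live B7: ∅→∅

Conflict graph:
  h: {i,w}
  i: {h,w,y}
  m: {w}
  w: {h,i,m,y}
  y: {i,w}

N(y) = ["i", "w"]

Answer: ["i", "w"]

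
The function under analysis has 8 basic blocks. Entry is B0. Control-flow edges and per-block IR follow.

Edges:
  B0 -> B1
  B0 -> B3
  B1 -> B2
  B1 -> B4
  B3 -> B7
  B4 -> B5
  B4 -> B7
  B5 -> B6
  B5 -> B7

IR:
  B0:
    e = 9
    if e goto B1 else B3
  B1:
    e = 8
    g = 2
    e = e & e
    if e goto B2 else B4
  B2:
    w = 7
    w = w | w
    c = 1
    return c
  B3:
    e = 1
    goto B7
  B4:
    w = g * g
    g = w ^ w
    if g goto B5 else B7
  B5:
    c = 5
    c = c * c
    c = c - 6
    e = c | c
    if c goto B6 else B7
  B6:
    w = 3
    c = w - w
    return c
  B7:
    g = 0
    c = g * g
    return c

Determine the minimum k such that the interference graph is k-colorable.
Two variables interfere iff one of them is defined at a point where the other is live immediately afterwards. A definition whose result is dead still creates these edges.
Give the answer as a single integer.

Answer: 2

Working:
Block summaries:
  B0: def={e} ue=∅
  B1: def={e,g} ue=∅
  B2: def={c,w} ue=∅
  B3: def={e} ue=∅
  B4: def={g,w} ue={g}
  B5: def={c,e} ue=∅
  B6: def={c,w} ue=∅
  B7: def={c,g} ue=∅

Live sets:
  B0: in=∅ out=∅
  B1: in=∅ out={g}
  B2: in=∅ out=∅
  B3: in=∅ out=∅
  B4: in={g} out=∅
  B5: in=∅ out=∅
  B6: in=∅ out=∅
  B7: in=∅ out=∅

Interference:
  c↔{e}
  e↔{c,g}
  g↔{e}
  w↔∅

Colouring:
  lower bound: {c,e} mutually conflict ⇒ χ ≥ 2
  2-colouring: c0={e,w}  c1={c,g}
  χ = 2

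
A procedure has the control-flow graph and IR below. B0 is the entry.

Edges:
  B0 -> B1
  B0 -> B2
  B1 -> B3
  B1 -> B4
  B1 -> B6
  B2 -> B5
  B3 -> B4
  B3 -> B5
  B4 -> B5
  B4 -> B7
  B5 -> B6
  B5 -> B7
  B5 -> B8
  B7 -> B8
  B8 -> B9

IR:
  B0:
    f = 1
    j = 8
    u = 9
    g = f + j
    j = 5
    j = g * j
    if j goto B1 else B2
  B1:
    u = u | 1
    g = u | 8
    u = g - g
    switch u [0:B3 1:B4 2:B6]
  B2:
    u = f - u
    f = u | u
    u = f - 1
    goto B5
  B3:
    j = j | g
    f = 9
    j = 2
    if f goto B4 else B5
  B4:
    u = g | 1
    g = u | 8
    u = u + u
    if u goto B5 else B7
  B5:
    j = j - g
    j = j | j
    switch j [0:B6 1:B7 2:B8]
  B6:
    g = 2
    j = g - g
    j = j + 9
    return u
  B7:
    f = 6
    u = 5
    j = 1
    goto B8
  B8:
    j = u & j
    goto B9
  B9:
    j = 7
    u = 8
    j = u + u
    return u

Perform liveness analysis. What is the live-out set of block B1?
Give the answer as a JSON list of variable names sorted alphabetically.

Block summaries:
  B0: def={f,g,j,u} ue=∅
  B1: def={g,u} ue={u}
  B2: def={f,u} ue={f,u}
  B3: def={f,j} ue={g,j}
  B4: def={g,u} ue={g}
  B5: def={j} ue={g,j}
  B6: def={g,j} ue={u}
  B7: def={f,j,u} ue=∅
  B8: def={j} ue={j,u}
  B9: def={j,u} ue=∅

Backward fixpoint:
  B0 li=∅ lo={f,g,j,u}
  B1 li={j,u} lo={g,j,u}
  B2 li={f,g,j,u} lo={g,j,u}
  B3 li={g,j,u} lo={g,j,u}
  B4 li={g,j} lo={g,j,u}
  B5 li={g,j,u} lo={j,u}
  B6 li={u} lo=∅
  B7 li=∅ lo={j,u}
  B8 li={j,u} lo=∅
  B9 li=∅ lo=∅

live-out(B1) = ["g", "j", "u"]

Answer: ["g", "j", "u"]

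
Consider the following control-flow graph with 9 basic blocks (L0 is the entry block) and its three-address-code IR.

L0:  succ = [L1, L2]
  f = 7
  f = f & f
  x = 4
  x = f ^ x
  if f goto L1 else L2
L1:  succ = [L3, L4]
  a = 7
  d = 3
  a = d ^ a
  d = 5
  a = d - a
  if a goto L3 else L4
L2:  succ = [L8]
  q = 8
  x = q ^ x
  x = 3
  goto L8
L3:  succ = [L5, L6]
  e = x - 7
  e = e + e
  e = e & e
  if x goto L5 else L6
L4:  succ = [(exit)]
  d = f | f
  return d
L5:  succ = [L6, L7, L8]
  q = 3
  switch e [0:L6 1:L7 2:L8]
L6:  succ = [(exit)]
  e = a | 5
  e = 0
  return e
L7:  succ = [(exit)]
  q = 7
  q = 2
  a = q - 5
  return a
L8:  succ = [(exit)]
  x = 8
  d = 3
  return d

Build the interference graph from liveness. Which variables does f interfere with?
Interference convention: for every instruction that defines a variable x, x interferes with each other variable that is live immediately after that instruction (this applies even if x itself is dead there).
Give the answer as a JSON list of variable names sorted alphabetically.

Answer: ["a", "d", "x"]

Working:
Per-block:
  L0: def={f,x} ue=∅
  L1: def={a,d} ue=∅
  L2: def={q,x} ue={x}
  L3: def={e} ue={x}
  L4: def={d} ue={f}
  L5: def={q} ue={e}
  L6: def={e} ue={a}
  L7: def={a,q} ue=∅
  L8: def={d,x} ue=∅

Backward fixpoint:
  L0: in=∅ out={f,x}
  L1: in={f,x} out={a,f,x}
  L2: in={x} out=∅
  L3: in={a,x} out={a,e}
  L4: in={f} out=∅
  L5: in={a,e} out={a}
  L6: in={a} out=∅
  L7: in=∅ out=∅
  L8: in=∅ out=∅

Interfere edges:
  a — {d,e,f,q,x}
  d — {a,f,x}
  e — {a,q,x}
  f — {a,d,x}
  q — {a,e,x}
  x — {a,d,e,f,q}

N(f) = ["a", "d", "x"]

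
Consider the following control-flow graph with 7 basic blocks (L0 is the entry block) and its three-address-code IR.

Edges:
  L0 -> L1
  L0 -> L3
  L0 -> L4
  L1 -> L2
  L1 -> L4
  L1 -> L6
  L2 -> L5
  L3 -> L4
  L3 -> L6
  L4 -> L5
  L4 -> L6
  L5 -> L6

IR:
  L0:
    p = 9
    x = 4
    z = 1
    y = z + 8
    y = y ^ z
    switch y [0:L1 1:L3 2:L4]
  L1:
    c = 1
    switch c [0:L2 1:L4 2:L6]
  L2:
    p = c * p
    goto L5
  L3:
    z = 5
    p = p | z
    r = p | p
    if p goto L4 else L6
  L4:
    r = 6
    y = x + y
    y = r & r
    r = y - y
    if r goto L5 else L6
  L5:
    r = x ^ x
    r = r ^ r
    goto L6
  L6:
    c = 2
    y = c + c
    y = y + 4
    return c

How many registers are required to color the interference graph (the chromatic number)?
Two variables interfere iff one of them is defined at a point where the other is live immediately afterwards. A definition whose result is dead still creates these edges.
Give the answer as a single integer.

Per-block:
  L0 def {p,x,y,z} use ∅
  L1 def {c} use ∅
  L2 def {p} use {c,p}
  L3 def {p,r,z} use {p}
  L4 def {r,y} use {x,y}
  L5 def {r} use {x}
  L6 def {c,y} use ∅

Live sets:
  live L0: ∅→{p,x,y}
  live L1: {p,x,y}→{c,p,x,y}
  live L2: {c,p,x}→{x}
  live L3: {p,x,y}→{x,y}
  live L4: {x,y}→{x}
  live L5: {x}→∅
  live L6: ∅→∅

Conflict graph:
  c: {p,x,y}
  p: {c,r,x,y,z}
  r: {p,x,y}
  x: {c,p,r,y,z}
  y: {c,p,r,x,z}
  z: {p,x,y}

Registers:
  clique {c,p,x,y} ⇒ need ≥ 4
  4-colouring: c0={p}  c1={x}  c2={y}  c3={c,r,z}
  χ = 4

Answer: 4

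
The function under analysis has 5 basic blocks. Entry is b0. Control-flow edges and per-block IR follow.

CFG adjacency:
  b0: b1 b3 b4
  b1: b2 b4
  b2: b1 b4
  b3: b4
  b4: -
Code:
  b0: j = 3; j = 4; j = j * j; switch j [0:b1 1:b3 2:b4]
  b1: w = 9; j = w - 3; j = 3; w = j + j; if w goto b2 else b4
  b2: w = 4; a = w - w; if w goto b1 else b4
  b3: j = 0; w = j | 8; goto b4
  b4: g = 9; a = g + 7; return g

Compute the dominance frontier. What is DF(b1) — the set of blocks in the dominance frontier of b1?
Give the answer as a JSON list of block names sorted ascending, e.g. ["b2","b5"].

Answer: ["b1", "b4"]

Working:
idom tree: b1←b0 b2←b1 b3←b0 b4←b0
Dom at joins:
  b1: preds {b0,b2}: {b0} ∩ {b0,b1,b2} = {b0}; idom=b0
  b4: preds {b0,b1,b2,b3}: {b0} ∩ {b0,b1} ∩ {b0,b1,b2} ∩ {b0,b3} = {b0}; idom=b0

DF derivation:
  join b1 pred b0: · stop@b0
  join b1 pred b2: b2→b1 stop@b0
  join b4 pred b0: · stop@b0
  join b4 pred b1: b1 stop@b0
  join b4 pred b2: b2→b1 stop@b0
  join b4 pred b3: b3 stop@b0
  b0: DF=∅
  b1: DF={b1,b4}
  b2: DF={b1,b4}
  b3: DF={b4}
  b4: DF=∅

DF(b1) = ["b1", "b4"]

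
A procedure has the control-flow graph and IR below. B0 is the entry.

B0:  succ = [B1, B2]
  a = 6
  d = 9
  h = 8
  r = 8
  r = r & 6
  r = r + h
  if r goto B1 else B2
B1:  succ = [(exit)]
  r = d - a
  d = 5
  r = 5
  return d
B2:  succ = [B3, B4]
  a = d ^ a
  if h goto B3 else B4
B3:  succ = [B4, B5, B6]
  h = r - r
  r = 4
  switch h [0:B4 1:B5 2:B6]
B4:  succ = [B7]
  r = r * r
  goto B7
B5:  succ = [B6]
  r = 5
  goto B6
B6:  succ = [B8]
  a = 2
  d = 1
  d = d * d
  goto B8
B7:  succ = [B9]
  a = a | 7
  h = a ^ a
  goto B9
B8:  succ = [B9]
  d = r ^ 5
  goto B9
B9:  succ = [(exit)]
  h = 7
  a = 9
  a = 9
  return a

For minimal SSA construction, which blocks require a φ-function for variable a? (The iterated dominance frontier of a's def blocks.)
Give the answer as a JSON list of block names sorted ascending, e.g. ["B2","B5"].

Answer: ["B9"]

Derivation:
idom tree: B1←B0 B2←B0 B3←B2 B4←B2 B5←B3 B6←B3 B7←B4 B8←B6 B9←B2
Dom at joins:
  B4: preds {B2,B3}: {B0,B2} ∩ {B0,B2,B3} = {B0,B2}; idom=B2
  B6: preds {B3,B5}: {B0,B2,B3} ∩ {B0,B2,B3,B5} = {B0,B2,B3}; idom=B3
  B9: preds {B7,B8}: {B0,B2,B4,B7} ∩ {B0,B2,B3,B6,B8} = {B0,B2}; idom=B2

Frontier:
  B4←B2: walk · to B2
  B4←B3: walk B3 to B2
  B6←B3: walk · to B3
  B6←B5: walk B5 to B3
  B9←B7: walk B7→B4 to B2
  B9←B8: walk B8→B6→B3 to B2
  B0: DF=∅
  B1: DF=∅
  B2: DF=∅
  B3: DF={B4,B9}
  B4: DF={B9}
  B5: DF={B6}
  B6: DF={B9}
  B7: DF={B9}
  B8: DF={B9}
  B9: DF=∅

φ for a: defs {B0,B2,B6,B7,B9}
  DF⁺ = {B9}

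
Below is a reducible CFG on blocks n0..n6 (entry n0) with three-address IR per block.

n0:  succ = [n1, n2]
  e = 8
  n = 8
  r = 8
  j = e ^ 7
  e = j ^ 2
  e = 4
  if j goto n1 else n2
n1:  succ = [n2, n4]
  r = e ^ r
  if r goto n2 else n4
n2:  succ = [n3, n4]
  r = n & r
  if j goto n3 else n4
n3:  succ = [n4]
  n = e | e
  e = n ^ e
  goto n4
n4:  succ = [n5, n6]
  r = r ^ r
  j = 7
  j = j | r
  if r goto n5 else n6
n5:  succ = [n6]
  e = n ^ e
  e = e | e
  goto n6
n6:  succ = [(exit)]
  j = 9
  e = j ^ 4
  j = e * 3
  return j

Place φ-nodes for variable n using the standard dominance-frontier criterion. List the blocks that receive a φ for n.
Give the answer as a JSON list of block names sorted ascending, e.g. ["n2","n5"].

idom tree: n1←n0 n2←n0 n3←n2 n4←n0 n5←n4 n6←n4
Dom∩ at merges:
  n2: preds {n0,n1}: {n0} ∩ {n0,n1} = {n0}; idom=n0
  n4: preds {n1,n2,n3}: {n0,n1} ∩ {n0,n2} ∩ {n0,n2,n3} = {n0}; idom=n0
  n6: preds {n4,n5}: {n0,n4} ∩ {n0,n4,n5} = {n0,n4}; idom=n4

DF walk-up:
  n2←n0: walk · to n0
  n2←n1: walk n1 to n0
  n4←n1: walk n1 to n0
  n4←n2: walk n2 to n0
  n4←n3: walk n3→n2 to n0
  n6←n4: walk · to n4
  n6←n5: walk n5 to n4
  n0: DF=∅
  n1: DF={n2,n4}
  n2: DF={n4}
  n3: DF={n4}
  n4: DF=∅
  n5: DF={n6}
  n6: DF=∅

φ for n: defs {n0,n3}
  DF⁺ = {n4}

Answer: ["n4"]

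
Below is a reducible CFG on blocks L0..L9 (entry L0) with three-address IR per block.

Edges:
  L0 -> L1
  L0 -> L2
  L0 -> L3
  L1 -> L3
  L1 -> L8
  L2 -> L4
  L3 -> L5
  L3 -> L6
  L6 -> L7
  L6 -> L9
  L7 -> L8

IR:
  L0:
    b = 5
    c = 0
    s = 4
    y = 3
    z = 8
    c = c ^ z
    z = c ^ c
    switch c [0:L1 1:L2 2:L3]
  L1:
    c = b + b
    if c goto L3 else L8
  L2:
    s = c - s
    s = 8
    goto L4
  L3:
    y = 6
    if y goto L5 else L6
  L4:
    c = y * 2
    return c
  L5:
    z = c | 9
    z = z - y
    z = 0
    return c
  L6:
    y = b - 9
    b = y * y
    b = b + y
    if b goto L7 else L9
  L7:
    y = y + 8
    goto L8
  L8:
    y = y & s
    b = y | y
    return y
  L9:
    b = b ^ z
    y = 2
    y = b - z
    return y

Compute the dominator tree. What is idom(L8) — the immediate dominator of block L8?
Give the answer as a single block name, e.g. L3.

idom tree: L1←L0 L2←L0 L3←L0 L4←L2 L5←L3 L6←L3 L7←L6 L8←L0 L9←L6
Join-block Dom:
  L3: preds {L0,L1}: {L0} ∩ {L0,L1} = {L0}; idom=L0
  L8: preds {L1,L7}: {L0,L1} ∩ {L0,L3,L6,L7} = {L0}; idom=L0

idom(L8) = L0

Answer: L0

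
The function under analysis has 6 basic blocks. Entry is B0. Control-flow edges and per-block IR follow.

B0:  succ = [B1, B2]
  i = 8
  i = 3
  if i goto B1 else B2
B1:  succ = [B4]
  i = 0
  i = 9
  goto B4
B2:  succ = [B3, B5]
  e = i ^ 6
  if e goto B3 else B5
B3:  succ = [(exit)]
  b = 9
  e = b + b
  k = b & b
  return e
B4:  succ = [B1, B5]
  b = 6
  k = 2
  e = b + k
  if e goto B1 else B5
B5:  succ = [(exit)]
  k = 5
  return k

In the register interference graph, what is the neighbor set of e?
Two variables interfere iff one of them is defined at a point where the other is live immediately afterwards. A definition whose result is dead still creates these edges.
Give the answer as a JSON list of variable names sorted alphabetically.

def/use:
  B0: def={i} ue=∅
  B1: def={i} ue=∅
  B2: def={e} ue={i}
  B3: def={b,e,k} ue=∅
  B4: def={b,e,k} ue=∅
  B5: def={k} ue=∅

Backward fixpoint:
  live B0: ∅→{i}
  live B1: ∅→∅
  live B2: {i}→∅
  live B3: ∅→∅
  live B4: ∅→∅
  live B5: ∅→∅

Interference:
  b: {e,k}
  e: {b,k}
  i: ∅
  k: {b,e}

N(e) = ["b", "k"]

Answer: ["b", "k"]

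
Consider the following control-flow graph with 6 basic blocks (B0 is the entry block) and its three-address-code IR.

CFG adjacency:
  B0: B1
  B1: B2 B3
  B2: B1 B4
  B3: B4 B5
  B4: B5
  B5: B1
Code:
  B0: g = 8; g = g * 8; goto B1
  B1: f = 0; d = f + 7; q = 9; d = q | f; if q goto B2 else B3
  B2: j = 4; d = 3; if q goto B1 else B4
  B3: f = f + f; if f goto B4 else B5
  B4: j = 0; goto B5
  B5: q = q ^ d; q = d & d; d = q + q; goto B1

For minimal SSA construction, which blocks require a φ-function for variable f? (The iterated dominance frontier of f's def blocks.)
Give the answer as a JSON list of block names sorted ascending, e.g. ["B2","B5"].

idom tree: B1←B0 B2←B1 B3←B1 B4←B1 B5←B1
Join-block Dom:
  B1: preds {B0,B2,B5}: {B0} ∩ {B0,B1,B2} ∩ {B0,B1,B5} = {B0}; idom=B0
  B4: preds {B2,B3}: {B0,B1,B2} ∩ {B0,B1,B3} = {B0,B1}; idom=B1
  B5: preds {B3,B4}: {B0,B1,B3} ∩ {B0,B1,B4} = {B0,B1}; idom=B1

DF walk-up:
  B1←B0: walk · to B0
  B1←B2: walk B2→B1 to B0
  B1←B5: walk B5→B1 to B0
  B4←B2: walk B2 to B1
  B4←B3: walk B3 to B1
  B5←B3: walk B3 to B1
  B5←B4: walk B4 to B1
  DF(B0)=∅
  DF(B1)={B1}
  DF(B2)={B1,B4}
  DF(B3)={B4,B5}
  DF(B4)={B5}
  DF(B5)={B1}

φ for f: defs {B1,B3}
  DF⁺ = {B1,B4,B5}

Answer: ["B1", "B4", "B5"]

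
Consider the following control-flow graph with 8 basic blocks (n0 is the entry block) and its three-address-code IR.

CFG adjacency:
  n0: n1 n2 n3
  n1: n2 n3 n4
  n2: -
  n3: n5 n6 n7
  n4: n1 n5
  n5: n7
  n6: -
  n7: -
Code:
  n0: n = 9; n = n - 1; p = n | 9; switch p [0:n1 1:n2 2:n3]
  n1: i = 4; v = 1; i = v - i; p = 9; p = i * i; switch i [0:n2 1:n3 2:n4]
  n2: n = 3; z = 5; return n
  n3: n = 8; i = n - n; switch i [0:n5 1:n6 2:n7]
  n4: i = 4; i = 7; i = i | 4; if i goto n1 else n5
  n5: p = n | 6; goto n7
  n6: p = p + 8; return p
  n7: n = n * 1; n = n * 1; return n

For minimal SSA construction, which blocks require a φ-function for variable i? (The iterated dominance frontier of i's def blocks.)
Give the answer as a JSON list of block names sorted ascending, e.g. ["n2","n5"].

idom tree: n1←n0 n2←n0 n3←n0 n4←n1 n5←n0 n6←n3 n7←n0
Dom at joins:
  n1: preds {n0,n4}: {n0} ∩ {n0,n1,n4} = {n0}; idom=n0
  n2: preds {n0,n1}: {n0} ∩ {n0,n1} = {n0}; idom=n0
  n3: preds {n0,n1}: {n0} ∩ {n0,n1} = {n0}; idom=n0
  n5: preds {n3,n4}: {n0,n3} ∩ {n0,n1,n4} = {n0}; idom=n0
  n7: preds {n3,n5}: {n0,n3} ∩ {n0,n5} = {n0}; idom=n0

DF derivation:
  n1←n0: walk · to n0
  n1←n4: walk n4→n1 to n0
  n2←n0: walk · to n0
  n2←n1: walk n1 to n0
  n3←n0: walk · to n0
  n3←n1: walk n1 to n0
  n5←n3: walk n3 to n0
  n5←n4: walk n4→n1 to n0
  n7←n3: walk n3 to n0
  n7←n5: walk n5 to n0
  DF(n0)=∅
  DF(n1)={n1,n2,n3,n5}
  DF(n2)=∅
  DF(n3)={n5,n7}
  DF(n4)={n1,n5}
  DF(n5)={n7}
  DF(n6)=∅
  DF(n7)=∅

φ for i: defs {n1,n3,n4}
  DF⁺ = {n1,n2,n3,n5,n7}

Answer: ["n1", "n2", "n3", "n5", "n7"]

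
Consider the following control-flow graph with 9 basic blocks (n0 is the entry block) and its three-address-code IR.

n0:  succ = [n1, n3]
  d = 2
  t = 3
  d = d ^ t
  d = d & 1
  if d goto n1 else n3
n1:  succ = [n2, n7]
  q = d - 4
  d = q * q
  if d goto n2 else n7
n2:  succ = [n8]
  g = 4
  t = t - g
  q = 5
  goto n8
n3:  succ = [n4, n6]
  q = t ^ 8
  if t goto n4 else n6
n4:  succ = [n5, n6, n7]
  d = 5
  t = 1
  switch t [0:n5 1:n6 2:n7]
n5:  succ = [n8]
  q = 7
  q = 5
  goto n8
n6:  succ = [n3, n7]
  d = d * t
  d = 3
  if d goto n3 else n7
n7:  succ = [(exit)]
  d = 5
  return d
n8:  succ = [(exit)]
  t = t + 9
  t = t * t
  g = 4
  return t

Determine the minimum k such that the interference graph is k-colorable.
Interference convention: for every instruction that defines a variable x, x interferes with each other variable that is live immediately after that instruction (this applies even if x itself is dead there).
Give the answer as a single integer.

def/use:
  n0: {d,t} / ∅
  n1: {d,q} / {d}
  n2: {g,q,t} / {t}
  n3: {q} / {t}
  n4: {d,t} / ∅
  n5: {q} / ∅
  n6: {d} / {d,t}
  n7: {d} / ∅
  n8: {g,t} / {t}

Liveness:
  n0: in=∅ out={d,t}
  n1: in={d,t} out={t}
  n2: in={t} out={t}
  n3: in={d,t} out={d,t}
  n4: in=∅ out={d,t}
  n5: in={t} out={t}
  n6: in={d,t} out={d,t}
  n7: in=∅ out=∅
  n8: in={t} out=∅

Conflict graph:
  d↔{q,t}
  g↔{t}
  q↔{d,t}
  t↔{d,g,q}

Chromatic number:
  lower bound: {d,q,t} mutually conflict ⇒ χ ≥ 3
  assign d→R1 g→R1 q→R2 t→R0 — no edge inside a register ⇒ χ ≤ 3
  χ = 3

Answer: 3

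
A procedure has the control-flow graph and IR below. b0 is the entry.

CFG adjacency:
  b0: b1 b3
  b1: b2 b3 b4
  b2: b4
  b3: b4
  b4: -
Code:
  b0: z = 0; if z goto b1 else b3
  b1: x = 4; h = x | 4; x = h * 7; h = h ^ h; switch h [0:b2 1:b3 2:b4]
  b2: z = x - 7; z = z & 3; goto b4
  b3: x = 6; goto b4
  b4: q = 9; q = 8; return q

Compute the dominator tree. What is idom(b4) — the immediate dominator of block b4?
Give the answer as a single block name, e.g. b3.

idom tree: b1←b0 b2←b1 b3←b0 b4←b0
Dom at joins:
  b3: preds {b0,b1}: {b0} ∩ {b0,b1} = {b0}; idom=b0
  b4: preds {b1,b2,b3}: {b0,b1} ∩ {b0,b1,b2} ∩ {b0,b3} = {b0}; idom=b0

idom(b4) = b0

Answer: b0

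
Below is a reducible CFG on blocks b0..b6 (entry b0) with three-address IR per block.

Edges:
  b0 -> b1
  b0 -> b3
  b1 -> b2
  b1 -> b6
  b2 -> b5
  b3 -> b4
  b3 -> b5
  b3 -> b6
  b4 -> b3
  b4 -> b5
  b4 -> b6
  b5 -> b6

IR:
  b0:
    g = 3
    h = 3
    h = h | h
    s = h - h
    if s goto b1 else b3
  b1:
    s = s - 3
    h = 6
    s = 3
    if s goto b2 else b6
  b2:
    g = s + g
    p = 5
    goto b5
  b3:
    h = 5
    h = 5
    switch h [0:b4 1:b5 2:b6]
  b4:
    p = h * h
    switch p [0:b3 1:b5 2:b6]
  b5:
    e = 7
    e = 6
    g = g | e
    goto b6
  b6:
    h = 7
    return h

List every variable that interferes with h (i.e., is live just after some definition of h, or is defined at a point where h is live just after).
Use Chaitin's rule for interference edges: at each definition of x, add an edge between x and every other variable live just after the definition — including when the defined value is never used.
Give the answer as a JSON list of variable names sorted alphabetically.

Answer: ["g"]

Derivation:
Per-block:
  b0: def={g,h,s} ue=∅
  b1: def={h,s} ue={s}
  b2: def={g,p} ue={g,s}
  b3: def={h} ue=∅
  b4: def={p} ue={h}
  b5: def={e,g} ue={g}
  b6: def={h} ue=∅

Backward fixpoint:
  b0: in=∅ out={g,s}
  b1: in={g,s} out={g,s}
  b2: in={g,s} out={g}
  b3: in={g} out={g,h}
  b4: in={g,h} out={g}
  b5: in={g} out=∅
  b6: in=∅ out=∅

Interfere edges:
  e: {g}
  g: {e,h,p,s}
  h: {g}
  p: {g}
  s: {g}

N(h) = ["g"]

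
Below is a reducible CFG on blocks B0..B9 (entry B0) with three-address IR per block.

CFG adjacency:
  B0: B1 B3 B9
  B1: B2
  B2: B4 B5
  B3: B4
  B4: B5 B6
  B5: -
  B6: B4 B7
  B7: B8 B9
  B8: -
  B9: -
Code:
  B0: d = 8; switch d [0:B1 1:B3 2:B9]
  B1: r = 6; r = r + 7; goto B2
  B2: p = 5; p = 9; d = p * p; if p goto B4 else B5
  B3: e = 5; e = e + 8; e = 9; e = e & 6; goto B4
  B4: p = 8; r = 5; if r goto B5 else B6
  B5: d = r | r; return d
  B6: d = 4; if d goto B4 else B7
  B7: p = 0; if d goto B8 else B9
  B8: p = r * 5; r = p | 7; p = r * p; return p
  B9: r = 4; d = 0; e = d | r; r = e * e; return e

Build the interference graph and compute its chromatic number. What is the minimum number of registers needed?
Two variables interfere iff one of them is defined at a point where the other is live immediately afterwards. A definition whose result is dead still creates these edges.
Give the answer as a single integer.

Block summaries:
  B0: def={d} ue=∅
  B1: def={r} ue=∅
  B2: def={d,p} ue=∅
  B3: def={e} ue=∅
  B4: def={p,r} ue=∅
  B5: def={d} ue={r}
  B6: def={d} ue=∅
  B7: def={p} ue={d}
  B8: def={p,r} ue={r}
  B9: def={d,e,r} ue=∅

Liveness:
  B0: in=∅ out=∅
  B1: in=∅ out={r}
  B2: in={r} out={r}
  B3: in=∅ out=∅
  B4: in=∅ out={r}
  B5: in={r} out=∅
  B6: in={r} out={d,r}
  B7: in={d,r} out={r}
  B8: in={r} out=∅
  B9: in=∅ out=∅

Interference:
  d↔{p,r}
  e↔{r}
  p↔{d,r}
  r↔{d,e,p}

Chromatic number:
  {d,p,r} pairwise interfere (3-clique) ⇒ χ ≥ 3
  3-colouring: r0={r}  r1={d,e}  r2={p}
  χ = 3

Answer: 3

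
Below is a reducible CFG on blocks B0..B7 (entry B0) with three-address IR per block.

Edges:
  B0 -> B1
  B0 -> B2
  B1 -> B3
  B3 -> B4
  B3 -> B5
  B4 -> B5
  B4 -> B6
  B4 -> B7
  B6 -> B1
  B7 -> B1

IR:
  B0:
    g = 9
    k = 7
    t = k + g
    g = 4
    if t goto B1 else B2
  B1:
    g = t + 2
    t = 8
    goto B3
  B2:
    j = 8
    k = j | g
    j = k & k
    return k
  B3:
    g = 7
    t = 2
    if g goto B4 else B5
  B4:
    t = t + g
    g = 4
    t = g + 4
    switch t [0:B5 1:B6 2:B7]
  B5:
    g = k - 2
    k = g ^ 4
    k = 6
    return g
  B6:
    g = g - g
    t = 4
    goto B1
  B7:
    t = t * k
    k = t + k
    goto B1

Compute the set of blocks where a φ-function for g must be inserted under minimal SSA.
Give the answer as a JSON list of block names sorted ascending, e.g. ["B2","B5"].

Answer: ["B1", "B5"]

Derivation:
idom tree: B1←B0 B2←B0 B3←B1 B4←B3 B5←B3 B6←B4 B7←B4
Dom∩ at merges:
  B1: preds {B0,B6,B7}: {B0} ∩ {B0,B1,B3,B4,B6} ∩ {B0,B1,B3,B4,B7} = {B0}; idom=B0
  B5: preds {B3,B4}: {B0,B1,B3} ∩ {B0,B1,B3,B4} = {B0,B1,B3}; idom=B3

DF walk-up:
  B1←B0: walk · to B0
  B1←B6: walk B6→B4→B3→B1 to B0
  B1←B7: walk B7→B4→B3→B1 to B0
  B5←B3: walk · to B3
  B5←B4: walk B4 to B3
  B0 → ∅
  B1 → {B1}
  B2 → ∅
  B3 → {B1}
  B4 → {B1,B5}
  B5 → ∅
  B6 → {B1}
  B7 → {B1}

φ for g: defs {B0,B1,B3,B4,B5,B6}
  DF⁺ = {B1,B5}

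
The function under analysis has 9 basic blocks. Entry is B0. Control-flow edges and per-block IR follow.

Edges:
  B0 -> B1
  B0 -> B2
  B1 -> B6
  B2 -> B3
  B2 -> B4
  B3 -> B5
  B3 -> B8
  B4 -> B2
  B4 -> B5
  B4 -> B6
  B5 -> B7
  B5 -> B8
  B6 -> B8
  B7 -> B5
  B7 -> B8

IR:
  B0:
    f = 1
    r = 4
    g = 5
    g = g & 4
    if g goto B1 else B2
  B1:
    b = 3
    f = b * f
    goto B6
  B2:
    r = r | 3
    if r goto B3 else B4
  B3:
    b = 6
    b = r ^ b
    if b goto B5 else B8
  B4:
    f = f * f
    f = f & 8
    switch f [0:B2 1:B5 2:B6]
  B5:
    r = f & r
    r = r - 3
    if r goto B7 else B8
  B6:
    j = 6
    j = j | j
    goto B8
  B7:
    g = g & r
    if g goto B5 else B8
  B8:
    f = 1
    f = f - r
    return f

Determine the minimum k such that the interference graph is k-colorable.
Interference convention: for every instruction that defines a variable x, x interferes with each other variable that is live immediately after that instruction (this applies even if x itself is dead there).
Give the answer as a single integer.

def/use:
  B0: {f,g,r} / ∅
  B1: {b,f} / {f}
  B2: {r} / {r}
  B3: {b} / {r}
  B4: {f} / {f}
  B5: {r} / {f,r}
  B6: {j} / ∅
  B7: {g} / {g,r}
  B8: {f} / {r}

Backward fixpoint:
  B0: in=∅ out={f,g,r}
  B1: in={f,r} out={r}
  B2: in={f,g,r} out={f,g,r}
  B3: in={f,g,r} out={f,g,r}
  B4: in={f,g,r} out={f,g,r}
  B5: in={f,g,r} out={f,g,r}
  B6: in={r} out={r}
  B7: in={f,g,r} out={f,g,r}
  B8: in={r} out=∅

Conflict graph:
  b: {f,g,r}
  f: {b,g,r}
  g: {b,f,r}
  j: {r}
  r: {b,f,g,j}

Registers:
  {b,f,g,r} pairwise interfere (4-clique) ⇒ χ ≥ 4
  4-colouring: r0={r}  r1={b,j}  r2={f}  r3={g}
  χ = 4

Answer: 4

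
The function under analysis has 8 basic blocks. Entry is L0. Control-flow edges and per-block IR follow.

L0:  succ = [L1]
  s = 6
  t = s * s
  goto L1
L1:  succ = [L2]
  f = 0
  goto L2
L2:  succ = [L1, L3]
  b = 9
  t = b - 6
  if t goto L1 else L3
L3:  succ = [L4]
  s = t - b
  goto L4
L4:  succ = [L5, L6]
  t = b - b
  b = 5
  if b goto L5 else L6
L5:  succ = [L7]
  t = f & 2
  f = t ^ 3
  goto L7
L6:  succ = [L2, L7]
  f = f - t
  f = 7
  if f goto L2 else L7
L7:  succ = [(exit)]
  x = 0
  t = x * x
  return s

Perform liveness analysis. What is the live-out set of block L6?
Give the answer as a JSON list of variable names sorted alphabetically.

Answer: ["f", "s"]

Analysis:
def/use:
  L0: def={s,t} ue=∅
  L1: def={f} ue=∅
  L2: def={b,t} ue=∅
  L3: def={s} ue={b,t}
  L4: def={b,t} ue={b}
  L5: def={f,t} ue={f}
  L6: def={f} ue={f,t}
  L7: def={t,x} ue={s}

Live sets:
  live L0: ∅→∅
  live L1: ∅→{f}
  live L2: {f}→{b,f,t}
  live L3: {b,f,t}→{b,f,s}
  live L4: {b,f,s}→{f,s,t}
  live L5: {f,s}→{s}
  live L6: {f,s,t}→{f,s}
  live L7: {s}→∅

live-out(L6) = ["f", "s"]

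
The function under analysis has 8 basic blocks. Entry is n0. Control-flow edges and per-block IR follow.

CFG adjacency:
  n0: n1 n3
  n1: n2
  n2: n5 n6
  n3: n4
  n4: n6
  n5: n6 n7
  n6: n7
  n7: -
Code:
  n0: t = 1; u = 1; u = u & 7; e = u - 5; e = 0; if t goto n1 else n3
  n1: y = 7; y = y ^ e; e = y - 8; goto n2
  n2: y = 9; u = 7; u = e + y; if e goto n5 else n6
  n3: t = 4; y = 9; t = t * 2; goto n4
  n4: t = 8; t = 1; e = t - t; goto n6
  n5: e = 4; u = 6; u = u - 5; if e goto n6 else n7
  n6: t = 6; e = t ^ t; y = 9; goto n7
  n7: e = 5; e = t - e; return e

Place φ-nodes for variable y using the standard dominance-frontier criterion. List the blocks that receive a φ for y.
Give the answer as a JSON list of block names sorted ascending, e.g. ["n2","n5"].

idom tree: n1←n0 n2←n1 n3←n0 n4←n3 n5←n2 n6←n0 n7←n0
Dom at joins:
  n6: preds {n2,n4,n5}: {n0,n1,n2} ∩ {n0,n3,n4} ∩ {n0,n1,n2,n5} = {n0}; idom=n0
  n7: preds {n5,n6}: {n0,n1,n2,n5} ∩ {n0,n6} = {n0}; idom=n0

Frontier:
  n6←n2: walk n2→n1 to n0
  n6←n4: walk n4→n3 to n0
  n6←n5: walk n5→n2→n1 to n0
  n7←n5: walk n5→n2→n1 to n0
  n7←n6: walk n6 to n0
  n0: DF=∅
  n1: DF={n6,n7}
  n2: DF={n6,n7}
  n3: DF={n6}
  n4: DF={n6}
  n5: DF={n6,n7}
  n6: DF={n7}
  n7: DF=∅

φ for y: defs {n1,n2,n3,n6}
  DF⁺ = {n6,n7}

Answer: ["n6", "n7"]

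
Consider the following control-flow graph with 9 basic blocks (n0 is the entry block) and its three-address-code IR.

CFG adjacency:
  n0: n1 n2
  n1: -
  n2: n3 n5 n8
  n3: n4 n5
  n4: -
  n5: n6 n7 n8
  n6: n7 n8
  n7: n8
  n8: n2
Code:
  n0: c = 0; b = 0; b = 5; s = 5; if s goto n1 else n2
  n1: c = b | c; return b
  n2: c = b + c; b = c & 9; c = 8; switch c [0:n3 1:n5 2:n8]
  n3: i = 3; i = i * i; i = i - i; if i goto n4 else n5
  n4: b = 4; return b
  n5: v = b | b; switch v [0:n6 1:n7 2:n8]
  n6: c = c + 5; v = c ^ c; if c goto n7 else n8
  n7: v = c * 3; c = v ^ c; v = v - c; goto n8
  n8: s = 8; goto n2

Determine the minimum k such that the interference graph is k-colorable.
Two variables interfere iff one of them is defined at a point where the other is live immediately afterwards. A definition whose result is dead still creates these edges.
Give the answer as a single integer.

Block summaries:
  n0: def={b,c,s} ue=∅
  n1: def={c} ue={b,c}
  n2: def={b,c} ue={b,c}
  n3: def={i} ue=∅
  n4: def={b} ue=∅
  n5: def={v} ue={b}
  n6: def={c,v} ue={c}
  n7: def={c,v} ue={c}
  n8: def={s} ue=∅

Liveness:
  n0: in=∅ out={b,c}
  n1: in={b,c} out=∅
  n2: in={b,c} out={b,c}
  n3: in={b,c} out={b,c}
  n4: in=∅ out=∅
  n5: in={b,c} out={b,c}
  n6: in={b,c} out={b,c}
  n7: in={b,c} out={b,c}
  n8: in={b,c} out={b,c}

Interference:
  b↔{c,i,s,v}
  c↔{b,i,s,v}
  i↔{b,c}
  s↔{b,c}
  v↔{b,c}

Chromatic number:
  clique {b,c,i} ⇒ need ≥ 3
  3-colouring: c0={b}  c1={c}  c2={i,s,v}
  χ = 3

Answer: 3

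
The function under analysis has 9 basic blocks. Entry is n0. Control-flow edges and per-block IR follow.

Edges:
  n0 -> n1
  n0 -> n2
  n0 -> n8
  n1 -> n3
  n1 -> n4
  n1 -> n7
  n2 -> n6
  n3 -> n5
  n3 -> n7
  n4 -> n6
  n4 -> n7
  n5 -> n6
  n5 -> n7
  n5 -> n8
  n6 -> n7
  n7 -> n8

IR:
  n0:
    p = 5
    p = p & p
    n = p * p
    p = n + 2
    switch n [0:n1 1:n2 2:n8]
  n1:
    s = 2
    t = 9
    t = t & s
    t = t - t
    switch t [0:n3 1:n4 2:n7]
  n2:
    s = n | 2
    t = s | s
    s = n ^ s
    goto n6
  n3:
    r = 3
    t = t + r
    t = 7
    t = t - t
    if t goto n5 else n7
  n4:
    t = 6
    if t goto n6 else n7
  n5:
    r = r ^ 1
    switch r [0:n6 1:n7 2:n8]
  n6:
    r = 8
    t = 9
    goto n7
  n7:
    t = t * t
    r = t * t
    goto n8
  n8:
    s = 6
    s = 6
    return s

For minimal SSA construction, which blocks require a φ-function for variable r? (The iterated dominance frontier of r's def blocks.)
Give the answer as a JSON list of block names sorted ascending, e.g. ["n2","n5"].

Answer: ["n6", "n7", "n8"]

Working:
idom tree: n1←n0 n2←n0 n3←n1 n4←n1 n5←n3 n6←n0 n7←n0 n8←n0
Dom∩ at merges:
  n6: preds {n2,n4,n5}: {n0,n2} ∩ {n0,n1,n4} ∩ {n0,n1,n3,n5} = {n0}; idom=n0
  n7: preds {n1,n3,n4,n5,n6}: {n0,n1} ∩ {n0,n1,n3} ∩ {n0,n1,n4} ∩ {n0,n1,n3,n5} ∩ {n0,n6} = {n0}; idom=n0
  n8: preds {n0,n5,n7}: {n0} ∩ {n0,n1,n3,n5} ∩ {n0,n7} = {n0}; idom=n0

Frontier:
  n6←n2: walk n2 to n0
  n6←n4: walk n4→n1 to n0
  n6←n5: walk n5→n3→n1 to n0
  n7←n1: walk n1 to n0
  n7←n3: walk n3→n1 to n0
  n7←n4: walk n4→n1 to n0
  n7←n5: walk n5→n3→n1 to n0
  n7←n6: walk n6 to n0
  n8←n0: walk · to n0
  n8←n5: walk n5→n3→n1 to n0
  n8←n7: walk n7 to n0
  n0: DF=∅
  n1: DF={n6,n7,n8}
  n2: DF={n6}
  n3: DF={n6,n7,n8}
  n4: DF={n6,n7}
  n5: DF={n6,n7,n8}
  n6: DF={n7}
  n7: DF={n8}
  n8: DF=∅

φ for r: defs {n3,n5,n6,n7}
  DF⁺ = {n6,n7,n8}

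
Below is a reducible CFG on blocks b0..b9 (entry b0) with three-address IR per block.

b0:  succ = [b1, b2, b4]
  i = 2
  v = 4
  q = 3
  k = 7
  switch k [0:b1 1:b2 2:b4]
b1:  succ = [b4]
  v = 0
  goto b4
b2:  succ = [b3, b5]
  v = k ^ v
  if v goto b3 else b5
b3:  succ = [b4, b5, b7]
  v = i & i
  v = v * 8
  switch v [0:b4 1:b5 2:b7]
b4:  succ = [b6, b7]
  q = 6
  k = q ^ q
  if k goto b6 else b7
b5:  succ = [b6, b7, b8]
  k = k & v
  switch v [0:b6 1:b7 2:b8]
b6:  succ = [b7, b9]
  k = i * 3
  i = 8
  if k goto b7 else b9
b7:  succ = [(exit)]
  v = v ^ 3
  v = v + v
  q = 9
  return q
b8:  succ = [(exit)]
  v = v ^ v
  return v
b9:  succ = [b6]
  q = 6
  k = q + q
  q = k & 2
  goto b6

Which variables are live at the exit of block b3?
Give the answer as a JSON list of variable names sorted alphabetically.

Answer: ["i", "k", "v"]

Derivation:
Per-block:
  b0 def {i,k,q,v} use ∅
  b1 def {v} use ∅
  b2 def {v} use {k,v}
  b3 def {v} use {i}
  b4 def {k,q} use ∅
  b5 def {k} use {k,v}
  b6 def {i,k} use {i}
  b7 def {q,v} use {v}
  b8 def {v} use {v}
  b9 def {k,q} use ∅

Liveness:
  live b0: ∅→{i,k,v}
  live b1: {i}→{i,v}
  live b2: {i,k,v}→{i,k,v}
  live b3: {i,k}→{i,k,v}
  live b4: {i,v}→{i,v}
  live b5: {i,k,v}→{i,v}
  live b6: {i,v}→{i,v}
  live b7: {v}→∅
  live b8: {v}→∅
  live b9: {i,v}→{i,v}

live-out(b3) = ["i", "k", "v"]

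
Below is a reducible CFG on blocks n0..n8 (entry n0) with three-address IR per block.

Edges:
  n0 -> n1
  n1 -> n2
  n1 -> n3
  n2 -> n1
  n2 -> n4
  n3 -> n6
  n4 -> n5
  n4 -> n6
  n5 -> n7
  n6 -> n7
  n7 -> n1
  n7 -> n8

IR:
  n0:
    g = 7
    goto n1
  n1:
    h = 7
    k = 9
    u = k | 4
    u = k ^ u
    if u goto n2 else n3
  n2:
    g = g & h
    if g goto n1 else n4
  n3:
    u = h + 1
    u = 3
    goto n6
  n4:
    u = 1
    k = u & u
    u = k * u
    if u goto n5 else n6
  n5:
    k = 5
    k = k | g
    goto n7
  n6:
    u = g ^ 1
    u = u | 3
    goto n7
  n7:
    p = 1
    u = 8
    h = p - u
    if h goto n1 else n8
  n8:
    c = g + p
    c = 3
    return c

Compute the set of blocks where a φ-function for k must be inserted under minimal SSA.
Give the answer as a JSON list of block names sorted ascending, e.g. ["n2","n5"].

Answer: ["n1", "n6", "n7"]

Analysis:
idom tree: n1←n0 n2←n1 n3←n1 n4←n2 n5←n4 n6←n1 n7←n1 n8←n7
Join-block Dom:
  n1: preds {n0,n2,n7}: {n0} ∩ {n0,n1,n2} ∩ {n0,n1,n7} = {n0}; idom=n0
  n6: preds {n3,n4}: {n0,n1,n3} ∩ {n0,n1,n2,n4} = {n0,n1}; idom=n1
  n7: preds {n5,n6}: {n0,n1,n2,n4,n5} ∩ {n0,n1,n6} = {n0,n1}; idom=n1

DF derivation:
  join n1 pred n0: · stop@n0
  join n1 pred n2: n2→n1 stop@n0
  join n1 pred n7: n7→n1 stop@n0
  join n6 pred n3: n3 stop@n1
  join n6 pred n4: n4→n2 stop@n1
  join n7 pred n5: n5→n4→n2 stop@n1
  join n7 pred n6: n6 stop@n1
  n0 → ∅
  n1 → {n1}
  n2 → {n1,n6,n7}
  n3 → {n6}
  n4 → {n6,n7}
  n5 → {n7}
  n6 → {n7}
  n7 → {n1}
  n8 → ∅

φ for k: defs {n1,n4,n5}
  DF⁺ = {n1,n6,n7}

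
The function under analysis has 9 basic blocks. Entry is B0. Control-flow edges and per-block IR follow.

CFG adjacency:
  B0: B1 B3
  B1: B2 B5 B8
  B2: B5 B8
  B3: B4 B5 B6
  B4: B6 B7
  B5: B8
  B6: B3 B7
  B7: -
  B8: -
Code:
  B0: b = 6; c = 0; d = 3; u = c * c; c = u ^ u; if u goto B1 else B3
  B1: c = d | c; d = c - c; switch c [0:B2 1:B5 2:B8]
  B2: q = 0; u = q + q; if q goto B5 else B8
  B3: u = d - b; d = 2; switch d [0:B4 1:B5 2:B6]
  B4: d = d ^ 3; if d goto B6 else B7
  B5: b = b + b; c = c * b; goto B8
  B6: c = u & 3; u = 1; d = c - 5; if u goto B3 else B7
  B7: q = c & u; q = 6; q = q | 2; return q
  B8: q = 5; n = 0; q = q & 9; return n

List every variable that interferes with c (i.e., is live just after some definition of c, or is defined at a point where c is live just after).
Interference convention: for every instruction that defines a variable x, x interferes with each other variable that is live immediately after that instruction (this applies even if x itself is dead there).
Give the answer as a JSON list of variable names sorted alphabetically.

Answer: ["b", "d", "q", "u"]

Analysis:
def/use:
  B0: def={b,c,d,u} ue=∅
  B1: def={c,d} ue={c,d}
  B2: def={q,u} ue=∅
  B3: def={d,u} ue={b,d}
  B4: def={d} ue={d}
  B5: def={b,c} ue={b,c}
  B6: def={c,d,u} ue={u}
  B7: def={q} ue={c,u}
  B8: def={n,q} ue=∅

Liveness:
  B0 li=∅ lo={b,c,d}
  B1 li={b,c,d} lo={b,c}
  B2 li={b,c} lo={b,c}
  B3 li={b,c,d} lo={b,c,d,u}
  B4 li={b,c,d,u} lo={b,c,u}
  B5 li={b,c} lo=∅
  B6 li={b,u} lo={b,c,d,u}
  B7 li={c,u} lo=∅
  B8 li=∅ lo=∅

Conflict graph:
  b: {c,d,q,u}
  c: {b,d,q,u}
  d: {b,c,u}
  n: {q}
  q: {b,c,n,u}
  u: {b,c,d,q}

N(c) = ["b", "d", "q", "u"]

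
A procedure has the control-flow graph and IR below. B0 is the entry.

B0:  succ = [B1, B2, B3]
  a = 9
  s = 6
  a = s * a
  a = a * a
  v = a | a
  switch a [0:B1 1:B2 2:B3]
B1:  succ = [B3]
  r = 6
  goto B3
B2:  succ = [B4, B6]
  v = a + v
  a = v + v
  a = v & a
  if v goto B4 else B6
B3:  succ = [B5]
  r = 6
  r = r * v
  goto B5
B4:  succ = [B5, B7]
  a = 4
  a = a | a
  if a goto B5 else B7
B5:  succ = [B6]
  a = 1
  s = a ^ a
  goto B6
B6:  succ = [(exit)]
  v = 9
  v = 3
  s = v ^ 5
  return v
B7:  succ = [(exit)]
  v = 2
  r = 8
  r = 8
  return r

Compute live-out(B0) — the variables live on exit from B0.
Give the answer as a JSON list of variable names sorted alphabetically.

Answer: ["a", "v"]

Analysis:
Block summaries:
  B0: def={a,s,v} ue=∅
  B1: def={r} ue=∅
  B2: def={a,v} ue={a,v}
  B3: def={r} ue={v}
  B4: def={a} ue=∅
  B5: def={a,s} ue=∅
  B6: def={s,v} ue=∅
  B7: def={r,v} ue=∅

Liveness:
  B0: in=∅ out={a,v}
  B1: in={v} out={v}
  B2: in={a,v} out=∅
  B3: in={v} out=∅
  B4: in=∅ out=∅
  B5: in=∅ out=∅
  B6: in=∅ out=∅
  B7: in=∅ out=∅

live-out(B0) = ["a", "v"]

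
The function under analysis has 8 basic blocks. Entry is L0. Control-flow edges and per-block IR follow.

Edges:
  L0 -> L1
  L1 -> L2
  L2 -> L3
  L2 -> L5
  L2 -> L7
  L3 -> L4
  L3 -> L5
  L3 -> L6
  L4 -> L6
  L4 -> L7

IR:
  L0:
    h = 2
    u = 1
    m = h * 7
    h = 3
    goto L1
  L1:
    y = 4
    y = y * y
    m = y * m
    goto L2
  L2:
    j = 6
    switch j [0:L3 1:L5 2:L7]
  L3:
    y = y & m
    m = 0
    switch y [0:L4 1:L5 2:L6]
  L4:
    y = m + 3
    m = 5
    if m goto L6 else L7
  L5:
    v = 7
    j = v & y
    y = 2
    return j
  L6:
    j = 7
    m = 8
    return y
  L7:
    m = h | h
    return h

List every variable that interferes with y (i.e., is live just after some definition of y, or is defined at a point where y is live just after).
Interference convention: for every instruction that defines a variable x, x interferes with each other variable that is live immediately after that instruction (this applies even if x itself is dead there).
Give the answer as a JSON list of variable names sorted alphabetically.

def/use:
  L0 def {h,m,u} use ∅
  L1 def {m,y} use {m}
  L2 def {j} use ∅
  L3 def {m,y} use {m,y}
  L4 def {m,y} use {m}
  L5 def {j,v,y} use {y}
  L6 def {j,m} use {y}
  L7 def {m} use {h}

Live sets:
  live L0: ∅→{h,m}
  live L1: {h,m}→{h,m,y}
  live L2: {h,m,y}→{h,m,y}
  live L3: {h,m,y}→{h,m,y}
  live L4: {h,m}→{h,y}
  live L5: {y}→∅
  live L6: {y}→∅
  live L7: {h}→∅

Conflict graph:
  h↔{j,m,u,y}
  j↔{h,m,y}
  m↔{h,j,y}
  u↔{h}
  v↔{y}
  y↔{h,j,m,v}

N(y) = ["h", "j", "m", "v"]

Answer: ["h", "j", "m", "v"]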